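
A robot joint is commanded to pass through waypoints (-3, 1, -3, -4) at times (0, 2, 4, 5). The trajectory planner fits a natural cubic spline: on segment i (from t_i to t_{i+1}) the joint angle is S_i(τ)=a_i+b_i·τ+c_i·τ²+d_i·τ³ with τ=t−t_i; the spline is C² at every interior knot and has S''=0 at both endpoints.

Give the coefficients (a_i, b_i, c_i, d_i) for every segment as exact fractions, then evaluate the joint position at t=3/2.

Δ: Δ0=2, Δ1=-2, Δ2=-1
row 1: diag=8, rhs=-24; c'=1/4, d'=-3
row 2: denom=6−2·1/4=11/2; d'=(6−2·-3)/(11/2)=24/11
back: M2=24/11
back: M1=-3−1/4·24/11=-39/11
M: M0=0, M1=-39/11, M2=24/11, M3=0
seg 0: a=-3, c=M0/2=0, d=(M1−M0)/(6·2)=-13/44, b=Δ0−h0·(2M0+M1)/6=35/11
seg 1: a=1, c=M1/2=-39/22, d=(M2−M1)/(6·2)=21/44, b=Δ1−h1·(2M1+M2)/6=-4/11
seg 2: a=-3, c=M2/2=12/11, d=(M3−M2)/(6·1)=-4/11, b=Δ2−h2·(2M2+M3)/6=-19/11
t_q=3/2 → seg 0, τ=3/2; S=-3+35/11·τ+0·τ²+-13/44·τ³=273/352

  seg 0: a=-3 b=35/11 c=0 d=-13/44
  seg 1: a=1 b=-4/11 c=-39/22 d=21/44
  seg 2: a=-3 b=-19/11 c=12/11 d=-4/11
S(3/2) = 273/352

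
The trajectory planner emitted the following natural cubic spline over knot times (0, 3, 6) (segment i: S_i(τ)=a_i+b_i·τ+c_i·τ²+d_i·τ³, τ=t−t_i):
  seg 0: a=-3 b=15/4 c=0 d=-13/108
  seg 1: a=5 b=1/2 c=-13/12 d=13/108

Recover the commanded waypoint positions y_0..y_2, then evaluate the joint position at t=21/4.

y_0=-3 y_1=5 y_2=0
S(21/4) = 515/256

y_0 = S_0(0) = a_0 = -3
y_1 = S_1(0) = a_1 = 5
y_2 = S_1(3) = 0
t_q=21/4 is in segment 1 (τ=9/4); S_1(τ)=515/256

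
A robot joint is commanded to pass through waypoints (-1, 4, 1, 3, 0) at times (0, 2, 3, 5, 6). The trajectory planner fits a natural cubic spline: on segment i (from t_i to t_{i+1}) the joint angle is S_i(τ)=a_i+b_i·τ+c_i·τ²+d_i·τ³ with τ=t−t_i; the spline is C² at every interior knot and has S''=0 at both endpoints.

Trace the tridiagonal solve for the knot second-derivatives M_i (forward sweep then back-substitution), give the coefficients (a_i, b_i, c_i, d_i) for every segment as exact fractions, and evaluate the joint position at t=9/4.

  seg 0: a=-1 b=881/186 c=0 d=-52/93
  seg 1: a=4 b=-367/186 c=-104/31 d=433/186
  seg 2: a=1 b=-158/93 c=225/62 d=-106/93
  seg 3: a=3 b=-80/93 c=-199/62 d=199/186
S(9/4) = 13227/3968

Δ: Δ0=5/2, Δ1=-3, Δ2=1, Δ3=-3
row 1: diag=6, rhs=-33; c'=1/6, d'=-11/2
row 2: denom=6−1·1/6=35/6; d'=(24−1·-11/2)/(35/6)=177/35
row 3: denom=6−2·12/35=186/35; d'=(-24−2·177/35)/(186/35)=-199/31
back: M3=-199/31
back: M2=177/35−12/35·-199/31=225/31
back: M1=-11/2−1/6·225/31=-208/31
M: M0=0, M1=-208/31, M2=225/31, M3=-199/31, M4=0
seg 0: a=-1, c=M0/2=0, d=(M1−M0)/(6·2)=-52/93, b=Δ0−h0·(2M0+M1)/6=881/186
seg 1: a=4, c=M1/2=-104/31, d=(M2−M1)/(6·1)=433/186, b=Δ1−h1·(2M1+M2)/6=-367/186
seg 2: a=1, c=M2/2=225/62, d=(M3−M2)/(6·2)=-106/93, b=Δ2−h2·(2M2+M3)/6=-158/93
seg 3: a=3, c=M3/2=-199/62, d=(M4−M3)/(6·1)=199/186, b=Δ3−h3·(2M3+M4)/6=-80/93
t_q=9/4 → seg 1, τ=1/4; S=4+-367/186·τ+-104/31·τ²+433/186·τ³=13227/3968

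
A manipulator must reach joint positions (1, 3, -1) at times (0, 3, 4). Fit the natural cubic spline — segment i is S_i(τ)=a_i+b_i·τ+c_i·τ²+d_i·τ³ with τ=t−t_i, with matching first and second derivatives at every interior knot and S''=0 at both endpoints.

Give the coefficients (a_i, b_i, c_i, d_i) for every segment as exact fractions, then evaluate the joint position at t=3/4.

  seg 0: a=1 b=29/12 c=0 d=-7/36
  seg 1: a=3 b=-17/6 c=-7/4 d=7/12
S(3/4) = 699/256

Δ: Δ0=2/3, Δ1=-4
row 1: diag=8, rhs=-28; c'=1/8, d'=-7/2
back: M1=-7/2
M: M0=0, M1=-7/2, M2=0
seg 0: a=1, c=M0/2=0, d=(M1−M0)/(6·3)=-7/36, b=Δ0−h0·(2M0+M1)/6=29/12
seg 1: a=3, c=M1/2=-7/4, d=(M2−M1)/(6·1)=7/12, b=Δ1−h1·(2M1+M2)/6=-17/6
t_q=3/4 → seg 0, τ=3/4; S=1+29/12·τ+0·τ²+-7/36·τ³=699/256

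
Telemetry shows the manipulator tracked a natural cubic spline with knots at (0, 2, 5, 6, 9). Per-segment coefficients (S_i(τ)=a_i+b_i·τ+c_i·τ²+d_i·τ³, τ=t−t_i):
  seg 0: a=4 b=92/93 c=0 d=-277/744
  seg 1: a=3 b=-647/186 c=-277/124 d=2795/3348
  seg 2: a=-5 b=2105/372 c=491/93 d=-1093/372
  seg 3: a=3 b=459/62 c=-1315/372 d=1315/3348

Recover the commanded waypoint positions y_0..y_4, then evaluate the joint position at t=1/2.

y_0=4 y_1=3 y_2=-5 y_3=3 y_4=4
S(1/2) = 8825/1984

y_0 = S_0(0) = a_0 = 4
y_1 = S_1(0) = a_1 = 3
y_2 = S_2(0) = a_2 = -5
y_3 = S_3(0) = a_3 = 3
y_4 = S_3(3) = 4
t_q=1/2 is in segment 0 (τ=1/2); S_0(τ)=8825/1984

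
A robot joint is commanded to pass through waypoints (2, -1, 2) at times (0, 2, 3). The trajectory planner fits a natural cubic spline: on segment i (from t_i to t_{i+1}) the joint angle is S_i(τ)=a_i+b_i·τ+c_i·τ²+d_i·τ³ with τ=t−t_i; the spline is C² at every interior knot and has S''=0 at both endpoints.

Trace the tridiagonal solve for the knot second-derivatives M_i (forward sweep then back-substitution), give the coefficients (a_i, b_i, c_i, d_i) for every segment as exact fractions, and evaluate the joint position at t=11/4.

Δ: Δ0=-3/2, Δ1=3
row 1: diag=6, rhs=27; c'=1/6, d'=9/2
back: M1=9/2
M: M0=0, M1=9/2, M2=0
seg 0: a=2, c=M0/2=0, d=(M1−M0)/(6·2)=3/8, b=Δ0−h0·(2M0+M1)/6=-3
seg 1: a=-1, c=M1/2=9/4, d=(M2−M1)/(6·1)=-3/4, b=Δ1−h1·(2M1+M2)/6=3/2
t_q=11/4 → seg 1, τ=3/4; S=-1+3/2·τ+9/4·τ²+-3/4·τ³=275/256

  seg 0: a=2 b=-3 c=0 d=3/8
  seg 1: a=-1 b=3/2 c=9/4 d=-3/4
S(11/4) = 275/256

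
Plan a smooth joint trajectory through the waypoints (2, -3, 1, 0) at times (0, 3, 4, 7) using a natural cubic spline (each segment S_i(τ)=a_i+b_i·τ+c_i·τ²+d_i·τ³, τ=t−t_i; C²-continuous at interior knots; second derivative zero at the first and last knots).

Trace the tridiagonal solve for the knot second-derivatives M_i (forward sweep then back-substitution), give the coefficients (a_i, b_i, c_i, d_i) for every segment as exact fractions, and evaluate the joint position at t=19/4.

Δ: Δ0=-5/3, Δ1=4, Δ2=-1/3
row 1: diag=8, rhs=34; c'=1/8, d'=17/4
row 2: denom=8−1·1/8=63/8; d'=(-26−1·17/4)/(63/8)=-242/63
back: M2=-242/63
back: M1=17/4−1/8·-242/63=298/63
M: M0=0, M1=298/63, M2=-242/63, M3=0
seg 0: a=2, c=M0/2=0, d=(M1−M0)/(6·3)=149/567, b=Δ0−h0·(2M0+M1)/6=-254/63
seg 1: a=-3, c=M1/2=149/63, d=(M2−M1)/(6·1)=-10/7, b=Δ1−h1·(2M1+M2)/6=193/63
seg 2: a=1, c=M2/2=-121/63, d=(M3−M2)/(6·3)=121/567, b=Δ2−h2·(2M2+M3)/6=221/63
t_q=19/4 → seg 2, τ=3/4; S=1+221/63·τ+-121/63·τ²+121/567·τ³=169/64

  seg 0: a=2 b=-254/63 c=0 d=149/567
  seg 1: a=-3 b=193/63 c=149/63 d=-10/7
  seg 2: a=1 b=221/63 c=-121/63 d=121/567
S(19/4) = 169/64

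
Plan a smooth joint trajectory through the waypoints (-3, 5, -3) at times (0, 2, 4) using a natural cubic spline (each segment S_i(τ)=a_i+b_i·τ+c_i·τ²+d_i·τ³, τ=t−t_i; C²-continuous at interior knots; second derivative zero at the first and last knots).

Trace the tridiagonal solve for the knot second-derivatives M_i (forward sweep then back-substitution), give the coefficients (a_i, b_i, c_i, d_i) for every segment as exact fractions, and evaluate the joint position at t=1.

  seg 0: a=-3 b=6 c=0 d=-1/2
  seg 1: a=5 b=0 c=-3 d=1/2
S(1) = 5/2

Δ: Δ0=4, Δ1=-4
row 1: diag=8, rhs=-48; c'=1/4, d'=-6
back: M1=-6
M: M0=0, M1=-6, M2=0
seg 0: a=-3, c=M0/2=0, d=(M1−M0)/(6·2)=-1/2, b=Δ0−h0·(2M0+M1)/6=6
seg 1: a=5, c=M1/2=-3, d=(M2−M1)/(6·2)=1/2, b=Δ1−h1·(2M1+M2)/6=0
t_q=1 → seg 0, τ=1; S=-3+6·τ+0·τ²+-1/2·τ³=5/2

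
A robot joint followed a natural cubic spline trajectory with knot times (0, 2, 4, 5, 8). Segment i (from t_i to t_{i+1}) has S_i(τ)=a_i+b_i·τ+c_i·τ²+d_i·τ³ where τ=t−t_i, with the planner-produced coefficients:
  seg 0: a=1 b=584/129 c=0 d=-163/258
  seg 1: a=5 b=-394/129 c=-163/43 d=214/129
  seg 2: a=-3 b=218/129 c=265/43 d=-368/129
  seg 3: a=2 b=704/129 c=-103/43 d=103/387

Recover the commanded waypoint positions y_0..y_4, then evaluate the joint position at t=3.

y_0 = S_0(0) = a_0 = 1
y_1 = S_1(0) = a_1 = 5
y_2 = S_2(0) = a_2 = -3
y_3 = S_3(0) = a_3 = 2
y_4 = S_3(3) = 4
t_q=3 is in segment 1 (τ=1); S_1(τ)=-8/43

y_0=1 y_1=5 y_2=-3 y_3=2 y_4=4
S(3) = -8/43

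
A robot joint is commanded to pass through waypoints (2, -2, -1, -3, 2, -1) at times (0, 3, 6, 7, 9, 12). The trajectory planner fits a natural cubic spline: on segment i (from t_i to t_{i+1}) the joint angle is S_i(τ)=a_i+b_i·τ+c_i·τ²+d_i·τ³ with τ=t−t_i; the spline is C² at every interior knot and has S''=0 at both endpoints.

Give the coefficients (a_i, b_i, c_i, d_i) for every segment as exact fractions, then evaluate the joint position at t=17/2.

  seg 0: a=2 b=-565/264 c=0 d=71/792
  seg 1: a=-2 b=37/132 c=71/88 d=-625/2376
  seg 2: a=-1 b=-523/264 c=-103/66 d=37/24
  seg 3: a=-3 b=-21/44 c=809/264 d=-26/33
  seg 4: a=2 b=307/132 c=-439/264 d=439/2376
S(17/2) = 183/352

Δ: Δ0=-4/3, Δ1=1/3, Δ2=-2, Δ3=5/2, Δ4=-1
row 1: diag=12, rhs=10; c'=1/4, d'=5/6
row 2: denom=8−3·1/4=29/4; d'=(-14−3·5/6)/(29/4)=-66/29
row 3: denom=6−1·4/29=170/29; d'=(27−1·-66/29)/(170/29)=849/170
row 4: denom=10−2·29/85=792/85; d'=(-21−2·849/170)/(792/85)=-439/132
back: M4=-439/132
back: M3=849/170−29/85·-439/132=809/132
back: M2=-66/29−4/29·809/132=-103/33
back: M1=5/6−1/4·-103/33=71/44
M: M0=0, M1=71/44, M2=-103/33, M3=809/132, M4=-439/132, M5=0
seg 0: a=2, c=M0/2=0, d=(M1−M0)/(6·3)=71/792, b=Δ0−h0·(2M0+M1)/6=-565/264
seg 1: a=-2, c=M1/2=71/88, d=(M2−M1)/(6·3)=-625/2376, b=Δ1−h1·(2M1+M2)/6=37/132
seg 2: a=-1, c=M2/2=-103/66, d=(M3−M2)/(6·1)=37/24, b=Δ2−h2·(2M2+M3)/6=-523/264
seg 3: a=-3, c=M3/2=809/264, d=(M4−M3)/(6·2)=-26/33, b=Δ3−h3·(2M3+M4)/6=-21/44
seg 4: a=2, c=M4/2=-439/264, d=(M5−M4)/(6·3)=439/2376, b=Δ4−h4·(2M4+M5)/6=307/132
t_q=17/2 → seg 3, τ=3/2; S=-3+-21/44·τ+809/264·τ²+-26/33·τ³=183/352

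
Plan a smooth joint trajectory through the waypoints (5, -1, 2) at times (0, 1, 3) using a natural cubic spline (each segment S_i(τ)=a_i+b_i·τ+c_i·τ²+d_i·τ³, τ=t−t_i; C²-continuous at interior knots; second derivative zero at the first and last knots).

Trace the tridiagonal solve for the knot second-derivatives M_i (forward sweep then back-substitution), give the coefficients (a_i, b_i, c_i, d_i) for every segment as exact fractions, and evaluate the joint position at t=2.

Δ: Δ0=-6, Δ1=3/2
row 1: diag=6, rhs=45; c'=1/3, d'=15/2
back: M1=15/2
M: M0=0, M1=15/2, M2=0
seg 0: a=5, c=M0/2=0, d=(M1−M0)/(6·1)=5/4, b=Δ0−h0·(2M0+M1)/6=-29/4
seg 1: a=-1, c=M1/2=15/4, d=(M2−M1)/(6·2)=-5/8, b=Δ1−h1·(2M1+M2)/6=-7/2
t_q=2 → seg 1, τ=1; S=-1+-7/2·τ+15/4·τ²+-5/8·τ³=-11/8

  seg 0: a=5 b=-29/4 c=0 d=5/4
  seg 1: a=-1 b=-7/2 c=15/4 d=-5/8
S(2) = -11/8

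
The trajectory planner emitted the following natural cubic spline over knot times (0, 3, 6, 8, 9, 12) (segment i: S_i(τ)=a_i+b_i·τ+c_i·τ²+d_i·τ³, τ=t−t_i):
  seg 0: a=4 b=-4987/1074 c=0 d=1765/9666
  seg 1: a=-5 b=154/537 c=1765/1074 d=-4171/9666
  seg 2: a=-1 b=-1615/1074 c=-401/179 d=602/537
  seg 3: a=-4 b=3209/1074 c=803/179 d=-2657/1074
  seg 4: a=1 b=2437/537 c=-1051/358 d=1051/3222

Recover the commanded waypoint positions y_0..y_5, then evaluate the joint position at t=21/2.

y_0 = S_0(0) = a_0 = 4
y_1 = S_1(0) = a_1 = -5
y_2 = S_2(0) = a_2 = -1
y_3 = S_3(0) = a_3 = -4
y_4 = S_4(0) = a_4 = 1
y_5 = S_4(3) = -3
t_q=21/2 is in segment 4 (τ=3/2); S_4(τ)=6595/2864

y_0=4 y_1=-5 y_2=-1 y_3=-4 y_4=1 y_5=-3
S(21/2) = 6595/2864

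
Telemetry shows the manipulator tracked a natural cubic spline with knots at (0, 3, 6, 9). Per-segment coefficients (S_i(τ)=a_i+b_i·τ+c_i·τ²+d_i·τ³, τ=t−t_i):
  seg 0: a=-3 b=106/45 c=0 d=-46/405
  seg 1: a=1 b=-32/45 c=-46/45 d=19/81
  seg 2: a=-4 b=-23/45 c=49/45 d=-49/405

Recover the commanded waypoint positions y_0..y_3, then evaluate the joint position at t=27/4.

y_0 = S_0(0) = a_0 = -3
y_1 = S_1(0) = a_1 = 1
y_2 = S_2(0) = a_2 = -4
y_3 = S_2(3) = 1
t_q=27/4 is in segment 2 (τ=3/4); S_2(τ)=-1223/320

y_0=-3 y_1=1 y_2=-4 y_3=1
S(27/4) = -1223/320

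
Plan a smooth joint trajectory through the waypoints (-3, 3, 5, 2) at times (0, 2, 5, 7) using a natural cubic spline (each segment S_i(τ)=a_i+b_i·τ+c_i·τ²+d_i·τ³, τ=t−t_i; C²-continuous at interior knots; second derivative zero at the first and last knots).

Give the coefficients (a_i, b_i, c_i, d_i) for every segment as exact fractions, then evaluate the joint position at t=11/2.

Δ: Δ0=3, Δ1=2/3, Δ2=-3/2
row 1: diag=10, rhs=-14; c'=3/10, d'=-7/5
row 2: denom=10−3·3/10=91/10; d'=(-13−3·-7/5)/(91/10)=-88/91
back: M2=-88/91
back: M1=-7/5−3/10·-88/91=-101/91
M: M0=0, M1=-101/91, M2=-88/91, M3=0
seg 0: a=-3, c=M0/2=0, d=(M1−M0)/(6·2)=-101/1092, b=Δ0−h0·(2M0+M1)/6=920/273
seg 1: a=3, c=M1/2=-101/182, d=(M2−M1)/(6·3)=1/126, b=Δ1−h1·(2M1+M2)/6=617/273
seg 2: a=5, c=M2/2=-44/91, d=(M3−M2)/(6·2)=22/273, b=Δ2−h2·(2M2+M3)/6=-467/546
t_q=11/2 → seg 2, τ=1/2; S=5+-467/546·τ+-44/91·τ²+22/273·τ³=58/13

  seg 0: a=-3 b=920/273 c=0 d=-101/1092
  seg 1: a=3 b=617/273 c=-101/182 d=1/126
  seg 2: a=5 b=-467/546 c=-44/91 d=22/273
S(11/2) = 58/13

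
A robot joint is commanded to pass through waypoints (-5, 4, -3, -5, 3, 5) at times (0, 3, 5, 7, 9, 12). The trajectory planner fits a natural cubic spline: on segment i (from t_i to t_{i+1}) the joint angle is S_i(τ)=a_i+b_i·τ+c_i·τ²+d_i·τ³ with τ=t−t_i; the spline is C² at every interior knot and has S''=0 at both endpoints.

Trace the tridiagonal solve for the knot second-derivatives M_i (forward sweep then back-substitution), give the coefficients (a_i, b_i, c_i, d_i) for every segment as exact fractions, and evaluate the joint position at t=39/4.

  seg 0: a=-5 b=247/48 c=0 d=-103/432
  seg 1: a=4 b=-31/24 c=-103/48 d=25/48
  seg 2: a=-3 b=-29/8 c=47/48 d=1/6
  seg 3: a=-5 b=55/24 c=95/48 d=-9/16
  seg 4: a=3 b=83/24 c=-67/48 d=67/432
S(39/4) = 4991/1024

Δ: Δ0=3, Δ1=-7/2, Δ2=-1, Δ3=4, Δ4=2/3
row 1: diag=10, rhs=-39; c'=1/5, d'=-39/10
row 2: denom=8−2·1/5=38/5; d'=(15−2·-39/10)/(38/5)=3
row 3: denom=8−2·5/19=142/19; d'=(30−2·3)/(142/19)=228/71
row 4: denom=10−2·19/71=672/71; d'=(-20−2·228/71)/(672/71)=-67/24
back: M4=-67/24
back: M3=228/71−19/71·-67/24=95/24
back: M2=3−5/19·95/24=47/24
back: M1=-39/10−1/5·47/24=-103/24
M: M0=0, M1=-103/24, M2=47/24, M3=95/24, M4=-67/24, M5=0
seg 0: a=-5, c=M0/2=0, d=(M1−M0)/(6·3)=-103/432, b=Δ0−h0·(2M0+M1)/6=247/48
seg 1: a=4, c=M1/2=-103/48, d=(M2−M1)/(6·2)=25/48, b=Δ1−h1·(2M1+M2)/6=-31/24
seg 2: a=-3, c=M2/2=47/48, d=(M3−M2)/(6·2)=1/6, b=Δ2−h2·(2M2+M3)/6=-29/8
seg 3: a=-5, c=M3/2=95/48, d=(M4−M3)/(6·2)=-9/16, b=Δ3−h3·(2M3+M4)/6=55/24
seg 4: a=3, c=M4/2=-67/48, d=(M5−M4)/(6·3)=67/432, b=Δ4−h4·(2M4+M5)/6=83/24
t_q=39/4 → seg 4, τ=3/4; S=3+83/24·τ+-67/48·τ²+67/432·τ³=4991/1024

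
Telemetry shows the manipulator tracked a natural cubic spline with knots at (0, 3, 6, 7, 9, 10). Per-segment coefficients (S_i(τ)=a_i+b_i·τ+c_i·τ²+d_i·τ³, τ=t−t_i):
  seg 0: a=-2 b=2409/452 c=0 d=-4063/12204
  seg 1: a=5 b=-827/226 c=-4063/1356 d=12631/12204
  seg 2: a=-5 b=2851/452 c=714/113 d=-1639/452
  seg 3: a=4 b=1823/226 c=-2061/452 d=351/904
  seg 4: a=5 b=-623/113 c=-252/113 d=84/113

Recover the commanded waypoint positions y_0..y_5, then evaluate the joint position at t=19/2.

y_0=-2 y_1=5 y_2=-5 y_3=4 y_4=5 y_5=-2
S(19/2) = 201/113

y_0 = S_0(0) = a_0 = -2
y_1 = S_1(0) = a_1 = 5
y_2 = S_2(0) = a_2 = -5
y_3 = S_3(0) = a_3 = 4
y_4 = S_4(0) = a_4 = 5
y_5 = S_4(1) = -2
t_q=19/2 is in segment 4 (τ=1/2); S_4(τ)=201/113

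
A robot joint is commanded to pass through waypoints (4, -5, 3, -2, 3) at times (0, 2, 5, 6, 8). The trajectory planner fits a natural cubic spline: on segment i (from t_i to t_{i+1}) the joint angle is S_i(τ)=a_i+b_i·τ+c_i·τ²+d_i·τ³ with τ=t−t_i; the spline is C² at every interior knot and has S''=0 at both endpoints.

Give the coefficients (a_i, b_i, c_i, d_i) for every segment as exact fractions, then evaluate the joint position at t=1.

Δ: Δ0=-9/2, Δ1=8/3, Δ2=-5, Δ3=5/2
row 1: diag=10, rhs=43; c'=3/10, d'=43/10
row 2: denom=8−3·3/10=71/10; d'=(-46−3·43/10)/(71/10)=-589/71
row 3: denom=6−1·10/71=416/71; d'=(45−1·-589/71)/(416/71)=473/52
back: M3=473/52
back: M2=-589/71−10/71·473/52=-249/26
back: M1=43/10−3/10·-249/26=373/52
M: M0=0, M1=373/52, M2=-249/26, M3=473/52, M4=0
seg 0: a=4, c=M0/2=0, d=(M1−M0)/(6·2)=373/624, b=Δ0−h0·(2M0+M1)/6=-1075/156
seg 1: a=-5, c=M1/2=373/104, d=(M2−M1)/(6·3)=-67/72, b=Δ1−h1·(2M1+M2)/6=11/39
seg 2: a=3, c=M2/2=-249/52, d=(M3−M2)/(6·1)=971/312, b=Δ2−h2·(2M2+M3)/6=-1037/312
seg 3: a=-2, c=M3/2=473/104, d=(M4−M3)/(6·2)=-473/624, b=Δ3−h3·(2M3+M4)/6=-139/39
t_q=1 → seg 0, τ=1; S=4+-1075/156·τ+0·τ²+373/624·τ³=-477/208

  seg 0: a=4 b=-1075/156 c=0 d=373/624
  seg 1: a=-5 b=11/39 c=373/104 d=-67/72
  seg 2: a=3 b=-1037/312 c=-249/52 d=971/312
  seg 3: a=-2 b=-139/39 c=473/104 d=-473/624
S(1) = -477/208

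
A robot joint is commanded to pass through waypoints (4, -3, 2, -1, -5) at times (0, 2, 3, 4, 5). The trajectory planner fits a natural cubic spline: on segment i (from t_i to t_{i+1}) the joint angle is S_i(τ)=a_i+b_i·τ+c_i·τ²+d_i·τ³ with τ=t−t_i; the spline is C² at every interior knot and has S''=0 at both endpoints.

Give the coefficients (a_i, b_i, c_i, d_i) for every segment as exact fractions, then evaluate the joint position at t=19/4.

Δ: Δ0=-7/2, Δ1=5, Δ2=-3, Δ3=-4
row 1: diag=6, rhs=51; c'=1/6, d'=17/2
row 2: denom=4−1·1/6=23/6; d'=(-48−1·17/2)/(23/6)=-339/23
row 3: denom=4−1·6/23=86/23; d'=(-6−1·-339/23)/(86/23)=201/86
back: M3=201/86
back: M2=-339/23−6/23·201/86=-660/43
back: M1=17/2−1/6·-660/43=951/86
M: M0=0, M1=951/86, M2=-660/43, M3=201/86, M4=0
seg 0: a=4, c=M0/2=0, d=(M1−M0)/(6·2)=317/344, b=Δ0−h0·(2M0+M1)/6=-309/43
seg 1: a=-3, c=M1/2=951/172, d=(M2−M1)/(6·1)=-757/172, b=Δ1−h1·(2M1+M2)/6=333/86
seg 2: a=2, c=M2/2=-330/43, d=(M3−M2)/(6·1)=507/172, b=Δ2−h2·(2M2+M3)/6=297/172
seg 3: a=-1, c=M3/2=201/172, d=(M4−M3)/(6·1)=-67/172, b=Δ3−h3·(2M3+M4)/6=-411/86
t_q=19/4 → seg 3, τ=3/4; S=-1+-411/86·τ+201/172·τ²+-67/172·τ³=-45037/11008

  seg 0: a=4 b=-309/43 c=0 d=317/344
  seg 1: a=-3 b=333/86 c=951/172 d=-757/172
  seg 2: a=2 b=297/172 c=-330/43 d=507/172
  seg 3: a=-1 b=-411/86 c=201/172 d=-67/172
S(19/4) = -45037/11008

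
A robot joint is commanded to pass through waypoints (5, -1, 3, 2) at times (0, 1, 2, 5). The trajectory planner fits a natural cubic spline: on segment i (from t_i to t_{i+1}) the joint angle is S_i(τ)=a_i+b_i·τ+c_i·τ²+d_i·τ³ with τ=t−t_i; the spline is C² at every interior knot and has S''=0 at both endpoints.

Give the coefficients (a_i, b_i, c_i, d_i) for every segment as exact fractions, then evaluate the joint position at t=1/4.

Δ: Δ0=-6, Δ1=4, Δ2=-1/3
row 1: diag=4, rhs=60; c'=1/4, d'=15
row 2: denom=8−1·1/4=31/4; d'=(-26−1·15)/(31/4)=-164/31
back: M2=-164/31
back: M1=15−1/4·-164/31=506/31
M: M0=0, M1=506/31, M2=-164/31, M3=0
seg 0: a=5, c=M0/2=0, d=(M1−M0)/(6·1)=253/93, b=Δ0−h0·(2M0+M1)/6=-811/93
seg 1: a=-1, c=M1/2=253/31, d=(M2−M1)/(6·1)=-335/93, b=Δ1−h1·(2M1+M2)/6=-52/93
seg 2: a=3, c=M2/2=-82/31, d=(M3−M2)/(6·3)=82/279, b=Δ2−h2·(2M2+M3)/6=461/93
t_q=1/4 → seg 0, τ=1/4; S=5+-811/93·τ+0·τ²+253/93·τ³=5679/1984

  seg 0: a=5 b=-811/93 c=0 d=253/93
  seg 1: a=-1 b=-52/93 c=253/31 d=-335/93
  seg 2: a=3 b=461/93 c=-82/31 d=82/279
S(1/4) = 5679/1984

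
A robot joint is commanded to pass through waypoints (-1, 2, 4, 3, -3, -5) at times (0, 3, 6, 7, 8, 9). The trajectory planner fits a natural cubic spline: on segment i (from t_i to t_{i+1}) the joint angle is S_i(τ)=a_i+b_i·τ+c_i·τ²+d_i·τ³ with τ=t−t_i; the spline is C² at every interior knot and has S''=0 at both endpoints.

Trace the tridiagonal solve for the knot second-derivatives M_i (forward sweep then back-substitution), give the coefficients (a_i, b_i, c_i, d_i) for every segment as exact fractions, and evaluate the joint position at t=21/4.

Δ: Δ0=1, Δ1=2/3, Δ2=-1, Δ3=-6, Δ4=-2
row 1: diag=12, rhs=-2; c'=1/4, d'=-1/6
row 2: denom=8−3·1/4=29/4; d'=(-10−3·-1/6)/(29/4)=-38/29
row 3: denom=4−1·4/29=112/29; d'=(-30−1·-38/29)/(112/29)=-52/7
row 4: denom=4−1·29/112=419/112; d'=(24−1·-52/7)/(419/112)=3520/419
back: M4=3520/419
back: M3=-52/7−29/112·3520/419=-4024/419
back: M2=-38/29−4/29·-4024/419=6/419
back: M1=-1/6−1/4·6/419=-214/1257
M: M0=0, M1=-214/1257, M2=6/419, M3=-4024/419, M4=3520/419, M5=0
seg 0: a=-1, c=M0/2=0, d=(M1−M0)/(6·3)=-107/11313, b=Δ0−h0·(2M0+M1)/6=1364/1257
seg 1: a=2, c=M1/2=-107/1257, d=(M2−M1)/(6·3)=116/11313, b=Δ1−h1·(2M1+M2)/6=1043/1257
seg 2: a=4, c=M2/2=3/419, d=(M3−M2)/(6·1)=-2015/1257, b=Δ2−h2·(2M2+M3)/6=749/1257
seg 3: a=3, c=M3/2=-2012/419, d=(M4−M3)/(6·1)=3772/1257, b=Δ3−h3·(2M3+M4)/6=-5278/1257
seg 4: a=-3, c=M4/2=1760/419, d=(M5−M4)/(6·1)=-1760/1257, b=Δ4−h4·(2M4+M5)/6=-6034/1257
t_q=21/4 → seg 1, τ=9/4; S=2+1043/1257·τ+-107/1257·τ²+116/11313·τ³=11909/3352

  seg 0: a=-1 b=1364/1257 c=0 d=-107/11313
  seg 1: a=2 b=1043/1257 c=-107/1257 d=116/11313
  seg 2: a=4 b=749/1257 c=3/419 d=-2015/1257
  seg 3: a=3 b=-5278/1257 c=-2012/419 d=3772/1257
  seg 4: a=-3 b=-6034/1257 c=1760/419 d=-1760/1257
S(21/4) = 11909/3352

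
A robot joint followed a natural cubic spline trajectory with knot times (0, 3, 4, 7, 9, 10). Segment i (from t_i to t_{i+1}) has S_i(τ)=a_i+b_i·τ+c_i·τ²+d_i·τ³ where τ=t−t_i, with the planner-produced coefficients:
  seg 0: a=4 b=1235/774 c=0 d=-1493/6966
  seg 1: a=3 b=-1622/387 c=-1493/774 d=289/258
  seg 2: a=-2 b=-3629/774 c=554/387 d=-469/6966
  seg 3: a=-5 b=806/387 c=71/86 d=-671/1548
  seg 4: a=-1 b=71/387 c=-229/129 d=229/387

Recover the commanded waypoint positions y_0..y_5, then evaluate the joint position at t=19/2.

y_0 = S_0(0) = a_0 = 4
y_1 = S_1(0) = a_1 = 3
y_2 = S_2(0) = a_2 = -2
y_3 = S_3(0) = a_3 = -5
y_4 = S_4(0) = a_4 = -1
y_5 = S_4(1) = -2
t_q=19/2 is in segment 4 (τ=1/2); S_4(τ)=-1319/1032

y_0=4 y_1=3 y_2=-2 y_3=-5 y_4=-1 y_5=-2
S(19/2) = -1319/1032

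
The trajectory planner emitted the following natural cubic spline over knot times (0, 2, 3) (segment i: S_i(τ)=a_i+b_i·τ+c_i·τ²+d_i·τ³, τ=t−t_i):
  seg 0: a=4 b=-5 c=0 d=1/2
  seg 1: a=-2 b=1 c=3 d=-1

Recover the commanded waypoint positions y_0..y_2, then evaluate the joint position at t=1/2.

y_0=4 y_1=-2 y_2=1
S(1/2) = 25/16

y_0 = S_0(0) = a_0 = 4
y_1 = S_1(0) = a_1 = -2
y_2 = S_1(1) = 1
t_q=1/2 is in segment 0 (τ=1/2); S_0(τ)=25/16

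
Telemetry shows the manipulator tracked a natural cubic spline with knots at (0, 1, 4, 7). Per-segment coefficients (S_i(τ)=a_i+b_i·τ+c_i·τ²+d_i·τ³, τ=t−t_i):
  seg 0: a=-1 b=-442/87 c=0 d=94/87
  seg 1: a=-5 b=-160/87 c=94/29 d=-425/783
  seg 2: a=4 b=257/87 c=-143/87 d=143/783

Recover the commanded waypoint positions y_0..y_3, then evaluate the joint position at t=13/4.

y_0=-1 y_1=-5 y_2=4 y_3=3
S(13/4) = 2021/1856

y_0 = S_0(0) = a_0 = -1
y_1 = S_1(0) = a_1 = -5
y_2 = S_2(0) = a_2 = 4
y_3 = S_2(3) = 3
t_q=13/4 is in segment 1 (τ=9/4); S_1(τ)=2021/1856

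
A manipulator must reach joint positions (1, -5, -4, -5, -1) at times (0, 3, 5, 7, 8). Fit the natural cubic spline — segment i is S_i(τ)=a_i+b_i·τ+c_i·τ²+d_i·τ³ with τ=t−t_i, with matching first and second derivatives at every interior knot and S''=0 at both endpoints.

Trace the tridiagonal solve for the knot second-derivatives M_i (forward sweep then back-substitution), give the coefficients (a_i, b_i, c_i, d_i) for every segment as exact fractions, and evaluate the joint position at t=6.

Δ: Δ0=-2, Δ1=1/2, Δ2=-1/2, Δ3=4
row 1: diag=10, rhs=15; c'=1/5, d'=3/2
row 2: denom=8−2·1/5=38/5; d'=(-6−2·3/2)/(38/5)=-45/38
row 3: denom=6−2·5/19=104/19; d'=(27−2·-45/38)/(104/19)=279/52
back: M3=279/52
back: M2=-45/38−5/19·279/52=-135/52
back: M1=3/2−1/5·-135/52=105/52
M: M0=0, M1=105/52, M2=-135/52, M3=279/52, M4=0
seg 0: a=1, c=M0/2=0, d=(M1−M0)/(6·3)=35/312, b=Δ0−h0·(2M0+M1)/6=-313/104
seg 1: a=-5, c=M1/2=105/104, d=(M2−M1)/(6·2)=-5/13, b=Δ1−h1·(2M1+M2)/6=1/52
seg 2: a=-4, c=M2/2=-135/104, d=(M3−M2)/(6·2)=69/104, b=Δ2−h2·(2M2+M3)/6=-29/52
seg 3: a=-5, c=M3/2=279/104, d=(M4−M3)/(6·1)=-93/104, b=Δ3−h3·(2M3+M4)/6=115/52
t_q=6 → seg 2, τ=1; S=-4+-29/52·τ+-135/104·τ²+69/104·τ³=-135/26

  seg 0: a=1 b=-313/104 c=0 d=35/312
  seg 1: a=-5 b=1/52 c=105/104 d=-5/13
  seg 2: a=-4 b=-29/52 c=-135/104 d=69/104
  seg 3: a=-5 b=115/52 c=279/104 d=-93/104
S(6) = -135/26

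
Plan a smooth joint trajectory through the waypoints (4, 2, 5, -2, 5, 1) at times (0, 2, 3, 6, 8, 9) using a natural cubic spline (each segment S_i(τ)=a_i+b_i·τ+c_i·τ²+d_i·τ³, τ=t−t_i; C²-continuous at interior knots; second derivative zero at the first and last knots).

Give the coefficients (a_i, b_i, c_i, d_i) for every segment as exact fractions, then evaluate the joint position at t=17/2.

  seg 0: a=4 b=-4768/1731 c=0 d=3037/6924
  seg 1: a=2 b=4343/1731 c=3037/1154 d=-7411/3462
  seg 2: a=5 b=4675/3462 c=-2187/577 d=2957/3462
  seg 3: a=-2 b=2891/1731 c=4497/1154 d=-20647/13848
  seg 4: a=5 b=-2195/3462 c=-11653/2308 d=11653/6924
S(17/2) = 67045/18464

Δ: Δ0=-1, Δ1=3, Δ2=-7/3, Δ3=7/2, Δ4=-4
row 1: diag=6, rhs=24; c'=1/6, d'=4
row 2: denom=8−1·1/6=47/6; d'=(-32−1·4)/(47/6)=-216/47
row 3: denom=10−3·18/47=416/47; d'=(35−3·-216/47)/(416/47)=2293/416
row 4: denom=6−2·47/208=577/104; d'=(-45−2·2293/416)/(577/104)=-11653/1154
back: M4=-11653/1154
back: M3=2293/416−47/208·-11653/1154=4497/577
back: M2=-216/47−18/47·4497/577=-4374/577
back: M1=4−1/6·-4374/577=3037/577
M: M0=0, M1=3037/577, M2=-4374/577, M3=4497/577, M4=-11653/1154, M5=0
seg 0: a=4, c=M0/2=0, d=(M1−M0)/(6·2)=3037/6924, b=Δ0−h0·(2M0+M1)/6=-4768/1731
seg 1: a=2, c=M1/2=3037/1154, d=(M2−M1)/(6·1)=-7411/3462, b=Δ1−h1·(2M1+M2)/6=4343/1731
seg 2: a=5, c=M2/2=-2187/577, d=(M3−M2)/(6·3)=2957/3462, b=Δ2−h2·(2M2+M3)/6=4675/3462
seg 3: a=-2, c=M3/2=4497/1154, d=(M4−M3)/(6·2)=-20647/13848, b=Δ3−h3·(2M3+M4)/6=2891/1731
seg 4: a=5, c=M4/2=-11653/2308, d=(M5−M4)/(6·1)=11653/6924, b=Δ4−h4·(2M4+M5)/6=-2195/3462
t_q=17/2 → seg 4, τ=1/2; S=5+-2195/3462·τ+-11653/2308·τ²+11653/6924·τ³=67045/18464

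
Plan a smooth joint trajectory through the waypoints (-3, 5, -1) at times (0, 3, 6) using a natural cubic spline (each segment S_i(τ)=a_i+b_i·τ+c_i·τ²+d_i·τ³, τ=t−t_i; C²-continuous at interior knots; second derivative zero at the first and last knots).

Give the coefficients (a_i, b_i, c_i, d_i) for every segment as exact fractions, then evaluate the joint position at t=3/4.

Δ: Δ0=8/3, Δ1=-2
row 1: diag=12, rhs=-28; c'=1/4, d'=-7/3
back: M1=-7/3
M: M0=0, M1=-7/3, M2=0
seg 0: a=-3, c=M0/2=0, d=(M1−M0)/(6·3)=-7/54, b=Δ0−h0·(2M0+M1)/6=23/6
seg 1: a=5, c=M1/2=-7/6, d=(M2−M1)/(6·3)=7/54, b=Δ1−h1·(2M1+M2)/6=1/3
t_q=3/4 → seg 0, τ=3/4; S=-3+23/6·τ+0·τ²+-7/54·τ³=-23/128

  seg 0: a=-3 b=23/6 c=0 d=-7/54
  seg 1: a=5 b=1/3 c=-7/6 d=7/54
S(3/4) = -23/128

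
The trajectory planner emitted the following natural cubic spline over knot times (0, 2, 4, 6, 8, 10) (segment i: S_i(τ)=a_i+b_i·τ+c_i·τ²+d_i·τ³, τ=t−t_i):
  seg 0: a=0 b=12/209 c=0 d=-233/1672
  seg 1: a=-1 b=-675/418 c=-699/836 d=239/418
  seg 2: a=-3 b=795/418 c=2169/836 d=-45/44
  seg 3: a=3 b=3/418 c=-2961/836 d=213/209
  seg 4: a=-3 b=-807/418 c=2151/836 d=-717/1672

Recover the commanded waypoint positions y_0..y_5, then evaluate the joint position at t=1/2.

y_0 = S_0(0) = a_0 = 0
y_1 = S_1(0) = a_1 = -1
y_2 = S_2(0) = a_2 = -3
y_3 = S_3(0) = a_3 = 3
y_4 = S_4(0) = a_4 = -3
y_5 = S_4(2) = 0
t_q=1/2 is in segment 0 (τ=1/2); S_0(τ)=151/13376

y_0=0 y_1=-1 y_2=-3 y_3=3 y_4=-3 y_5=0
S(1/2) = 151/13376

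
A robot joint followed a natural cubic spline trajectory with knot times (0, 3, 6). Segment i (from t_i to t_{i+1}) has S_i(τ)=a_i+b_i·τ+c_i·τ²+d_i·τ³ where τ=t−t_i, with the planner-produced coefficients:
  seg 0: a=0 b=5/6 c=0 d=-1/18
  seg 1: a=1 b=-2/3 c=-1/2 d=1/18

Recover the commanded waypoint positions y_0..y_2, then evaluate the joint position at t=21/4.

y_0 = S_0(0) = a_0 = 0
y_1 = S_1(0) = a_1 = 1
y_2 = S_1(3) = -4
t_q=21/4 is in segment 1 (τ=9/4); S_1(τ)=-307/128

y_0=0 y_1=1 y_2=-4
S(21/4) = -307/128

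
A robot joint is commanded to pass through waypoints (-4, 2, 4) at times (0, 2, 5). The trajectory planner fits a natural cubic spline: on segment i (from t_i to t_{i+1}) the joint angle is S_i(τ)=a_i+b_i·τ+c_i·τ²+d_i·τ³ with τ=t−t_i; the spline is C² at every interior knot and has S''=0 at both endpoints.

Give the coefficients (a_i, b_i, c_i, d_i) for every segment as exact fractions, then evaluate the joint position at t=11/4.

  seg 0: a=-4 b=52/15 c=0 d=-7/60
  seg 1: a=2 b=31/15 c=-7/10 d=7/90
S(11/4) = 2041/640

Δ: Δ0=3, Δ1=2/3
row 1: diag=10, rhs=-14; c'=3/10, d'=-7/5
back: M1=-7/5
M: M0=0, M1=-7/5, M2=0
seg 0: a=-4, c=M0/2=0, d=(M1−M0)/(6·2)=-7/60, b=Δ0−h0·(2M0+M1)/6=52/15
seg 1: a=2, c=M1/2=-7/10, d=(M2−M1)/(6·3)=7/90, b=Δ1−h1·(2M1+M2)/6=31/15
t_q=11/4 → seg 1, τ=3/4; S=2+31/15·τ+-7/10·τ²+7/90·τ³=2041/640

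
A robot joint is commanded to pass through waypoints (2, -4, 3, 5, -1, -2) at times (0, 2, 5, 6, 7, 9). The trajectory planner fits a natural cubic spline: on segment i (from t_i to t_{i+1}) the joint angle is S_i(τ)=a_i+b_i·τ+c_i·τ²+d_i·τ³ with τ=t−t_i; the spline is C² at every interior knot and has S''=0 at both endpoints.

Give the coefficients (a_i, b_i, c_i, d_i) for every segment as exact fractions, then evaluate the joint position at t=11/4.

  seg 0: a=2 b=-19028/4719 c=0 d=4871/18876
  seg 1: a=-4 b=-4415/4719 c=4871/3146 d=-37/242
  seg 2: a=3 b=39887/9438 c=271/1573 d=-22637/9438
  seg 3: a=5 b=-1126/429 c=-22095/3146 d=34429/9438
  seg 4: a=-1 b=-54055/9438 c=6167/1573 d=-6167/9438
S(11/4) = -784287/201344

Δ: Δ0=-3, Δ1=7/3, Δ2=2, Δ3=-6, Δ4=-1/2
row 1: diag=10, rhs=32; c'=3/10, d'=16/5
row 2: denom=8−3·3/10=71/10; d'=(-2−3·16/5)/(71/10)=-116/71
row 3: denom=4−1·10/71=274/71; d'=(-48−1·-116/71)/(274/71)=-1646/137
row 4: denom=6−1·71/274=1573/274; d'=(33−1·-1646/137)/(1573/274)=12334/1573
back: M4=12334/1573
back: M3=-1646/137−71/274·12334/1573=-22095/1573
back: M2=-116/71−10/71·-22095/1573=542/1573
back: M1=16/5−3/10·542/1573=4871/1573
M: M0=0, M1=4871/1573, M2=542/1573, M3=-22095/1573, M4=12334/1573, M5=0
seg 0: a=2, c=M0/2=0, d=(M1−M0)/(6·2)=4871/18876, b=Δ0−h0·(2M0+M1)/6=-19028/4719
seg 1: a=-4, c=M1/2=4871/3146, d=(M2−M1)/(6·3)=-37/242, b=Δ1−h1·(2M1+M2)/6=-4415/4719
seg 2: a=3, c=M2/2=271/1573, d=(M3−M2)/(6·1)=-22637/9438, b=Δ2−h2·(2M2+M3)/6=39887/9438
seg 3: a=5, c=M3/2=-22095/3146, d=(M4−M3)/(6·1)=34429/9438, b=Δ3−h3·(2M3+M4)/6=-1126/429
seg 4: a=-1, c=M4/2=6167/1573, d=(M5−M4)/(6·2)=-6167/9438, b=Δ4−h4·(2M4+M5)/6=-54055/9438
t_q=11/4 → seg 1, τ=3/4; S=-4+-4415/4719·τ+4871/3146·τ²+-37/242·τ³=-784287/201344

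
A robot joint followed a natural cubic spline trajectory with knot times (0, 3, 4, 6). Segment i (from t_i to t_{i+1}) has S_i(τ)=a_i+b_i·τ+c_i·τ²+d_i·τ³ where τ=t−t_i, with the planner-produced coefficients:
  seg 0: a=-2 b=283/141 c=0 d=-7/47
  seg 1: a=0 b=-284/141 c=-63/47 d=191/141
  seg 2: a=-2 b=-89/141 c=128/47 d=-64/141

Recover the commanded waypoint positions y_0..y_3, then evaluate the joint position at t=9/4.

y_0=-2 y_1=0 y_2=-2 y_3=4
S(9/4) = 2465/3008

y_0 = S_0(0) = a_0 = -2
y_1 = S_1(0) = a_1 = 0
y_2 = S_2(0) = a_2 = -2
y_3 = S_2(2) = 4
t_q=9/4 is in segment 0 (τ=9/4); S_0(τ)=2465/3008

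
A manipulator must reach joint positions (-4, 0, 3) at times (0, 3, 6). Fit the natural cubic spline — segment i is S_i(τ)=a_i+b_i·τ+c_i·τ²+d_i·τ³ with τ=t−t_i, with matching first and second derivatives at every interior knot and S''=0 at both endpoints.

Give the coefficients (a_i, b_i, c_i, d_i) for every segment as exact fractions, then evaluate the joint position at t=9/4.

Δ: Δ0=4/3, Δ1=1
row 1: diag=12, rhs=-2; c'=1/4, d'=-1/6
back: M1=-1/6
M: M0=0, M1=-1/6, M2=0
seg 0: a=-4, c=M0/2=0, d=(M1−M0)/(6·3)=-1/108, b=Δ0−h0·(2M0+M1)/6=17/12
seg 1: a=0, c=M1/2=-1/12, d=(M2−M1)/(6·3)=1/108, b=Δ1−h1·(2M1+M2)/6=7/6
t_q=9/4 → seg 0, τ=9/4; S=-4+17/12·τ+0·τ²+-1/108·τ³=-235/256

  seg 0: a=-4 b=17/12 c=0 d=-1/108
  seg 1: a=0 b=7/6 c=-1/12 d=1/108
S(9/4) = -235/256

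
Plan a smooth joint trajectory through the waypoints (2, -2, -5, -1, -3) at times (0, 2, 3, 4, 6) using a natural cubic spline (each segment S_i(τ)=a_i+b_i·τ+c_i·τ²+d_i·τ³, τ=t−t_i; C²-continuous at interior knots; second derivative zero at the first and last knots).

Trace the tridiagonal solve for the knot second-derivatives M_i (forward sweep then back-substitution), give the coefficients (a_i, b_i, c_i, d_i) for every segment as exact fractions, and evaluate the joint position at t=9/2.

Δ: Δ0=-2, Δ1=-3, Δ2=4, Δ3=-1
row 1: diag=6, rhs=-6; c'=1/6, d'=-1
row 2: denom=4−1·1/6=23/6; d'=(42−1·-1)/(23/6)=258/23
row 3: denom=6−1·6/23=132/23; d'=(-30−1·258/23)/(132/23)=-79/11
back: M3=-79/11
back: M2=258/23−6/23·-79/11=144/11
back: M1=-1−1/6·144/11=-35/11
M: M0=0, M1=-35/11, M2=144/11, M3=-79/11, M4=0
seg 0: a=2, c=M0/2=0, d=(M1−M0)/(6·2)=-35/132, b=Δ0−h0·(2M0+M1)/6=-31/33
seg 1: a=-2, c=M1/2=-35/22, d=(M2−M1)/(6·1)=179/66, b=Δ1−h1·(2M1+M2)/6=-136/33
seg 2: a=-5, c=M2/2=72/11, d=(M3−M2)/(6·1)=-223/66, b=Δ2−h2·(2M2+M3)/6=5/6
seg 3: a=-1, c=M3/2=-79/22, d=(M4−M3)/(6·2)=79/132, b=Δ3−h3·(2M3+M4)/6=125/33
t_q=9/2 → seg 3, τ=1/2; S=-1+125/33·τ+-79/22·τ²+79/132·τ³=25/352

  seg 0: a=2 b=-31/33 c=0 d=-35/132
  seg 1: a=-2 b=-136/33 c=-35/22 d=179/66
  seg 2: a=-5 b=5/6 c=72/11 d=-223/66
  seg 3: a=-1 b=125/33 c=-79/22 d=79/132
S(9/2) = 25/352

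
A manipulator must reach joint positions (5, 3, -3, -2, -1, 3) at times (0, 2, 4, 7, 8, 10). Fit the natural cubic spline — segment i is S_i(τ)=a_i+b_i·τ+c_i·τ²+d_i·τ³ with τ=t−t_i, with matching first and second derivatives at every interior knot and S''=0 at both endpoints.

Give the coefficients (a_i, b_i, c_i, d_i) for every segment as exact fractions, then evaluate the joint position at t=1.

Δ: Δ0=-1, Δ1=-3, Δ2=1/3, Δ3=1, Δ4=2
row 1: diag=8, rhs=-12; c'=1/4, d'=-3/2
row 2: denom=10−2·1/4=19/2; d'=(20−2·-3/2)/(19/2)=46/19
row 3: denom=8−3·6/19=134/19; d'=(4−3·46/19)/(134/19)=-31/67
row 4: denom=6−1·19/134=785/134; d'=(6−1·-31/67)/(785/134)=866/785
back: M4=866/785
back: M3=-31/67−19/134·866/785=-486/785
back: M2=46/19−6/19·-486/785=2054/785
back: M1=-3/2−1/4·2054/785=-1691/785
M: M0=0, M1=-1691/785, M2=2054/785, M3=-486/785, M4=866/785, M5=0
seg 0: a=5, c=M0/2=0, d=(M1−M0)/(6·2)=-1691/9420, b=Δ0−h0·(2M0+M1)/6=-664/2355
seg 1: a=3, c=M1/2=-1691/1570, d=(M2−M1)/(6·2)=749/1884, b=Δ1−h1·(2M1+M2)/6=-5737/2355
seg 2: a=-3, c=M2/2=1027/785, d=(M3−M2)/(6·3)=-254/1413, b=Δ2−h2·(2M2+M3)/6=-4648/2355
seg 3: a=-2, c=M3/2=-243/785, d=(M4−M3)/(6·1)=676/2355, b=Δ3−h3·(2M3+M4)/6=2408/2355
seg 4: a=-1, c=M4/2=433/785, d=(M5−M4)/(6·2)=-433/4710, b=Δ4−h4·(2M4+M5)/6=2978/2355
t_q=1 → seg 0, τ=1; S=5+-664/2355·τ+0·τ²+-1691/9420·τ³=14251/3140

  seg 0: a=5 b=-664/2355 c=0 d=-1691/9420
  seg 1: a=3 b=-5737/2355 c=-1691/1570 d=749/1884
  seg 2: a=-3 b=-4648/2355 c=1027/785 d=-254/1413
  seg 3: a=-2 b=2408/2355 c=-243/785 d=676/2355
  seg 4: a=-1 b=2978/2355 c=433/785 d=-433/4710
S(1) = 14251/3140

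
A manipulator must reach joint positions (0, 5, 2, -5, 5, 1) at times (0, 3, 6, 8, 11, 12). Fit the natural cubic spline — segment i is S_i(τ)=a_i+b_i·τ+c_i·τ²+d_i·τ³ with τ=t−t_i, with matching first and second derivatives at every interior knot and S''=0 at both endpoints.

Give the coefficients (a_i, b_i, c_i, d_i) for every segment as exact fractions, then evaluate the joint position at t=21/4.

  seg 0: a=0 b=1423/714 c=0 d=-233/6426
  seg 1: a=5 b=362/357 c=-233/714 d=-739/6426
  seg 2: a=2 b=-413/102 c=-162/119 d=292/357
  seg 3: a=-5 b=229/714 c=422/119 d=-605/714
  seg 4: a=5 b=-457/357 c=-971/238 d=971/714
S(21/4) = 65795/15232

Δ: Δ0=5/3, Δ1=-1, Δ2=-7/2, Δ3=10/3, Δ4=-4
row 1: diag=12, rhs=-16; c'=1/4, d'=-4/3
row 2: denom=10−3·1/4=37/4; d'=(-15−3·-4/3)/(37/4)=-44/37
row 3: denom=10−2·8/37=354/37; d'=(41−2·-44/37)/(354/37)=535/118
row 4: denom=8−3·37/118=833/118; d'=(-44−3·535/118)/(833/118)=-971/119
back: M4=-971/119
back: M3=535/118−37/118·-971/119=844/119
back: M2=-44/37−8/37·844/119=-324/119
back: M1=-4/3−1/4·-324/119=-233/357
M: M0=0, M1=-233/357, M2=-324/119, M3=844/119, M4=-971/119, M5=0
seg 0: a=0, c=M0/2=0, d=(M1−M0)/(6·3)=-233/6426, b=Δ0−h0·(2M0+M1)/6=1423/714
seg 1: a=5, c=M1/2=-233/714, d=(M2−M1)/(6·3)=-739/6426, b=Δ1−h1·(2M1+M2)/6=362/357
seg 2: a=2, c=M2/2=-162/119, d=(M3−M2)/(6·2)=292/357, b=Δ2−h2·(2M2+M3)/6=-413/102
seg 3: a=-5, c=M3/2=422/119, d=(M4−M3)/(6·3)=-605/714, b=Δ3−h3·(2M3+M4)/6=229/714
seg 4: a=5, c=M4/2=-971/238, d=(M5−M4)/(6·1)=971/714, b=Δ4−h4·(2M4+M5)/6=-457/357
t_q=21/4 → seg 1, τ=9/4; S=5+362/357·τ+-233/714·τ²+-739/6426·τ³=65795/15232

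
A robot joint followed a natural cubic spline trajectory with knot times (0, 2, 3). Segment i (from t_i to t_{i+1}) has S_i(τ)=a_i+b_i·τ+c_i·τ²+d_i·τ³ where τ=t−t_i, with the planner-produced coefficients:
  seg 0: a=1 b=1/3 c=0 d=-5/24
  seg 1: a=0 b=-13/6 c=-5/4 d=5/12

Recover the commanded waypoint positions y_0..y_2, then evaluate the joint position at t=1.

y_0 = S_0(0) = a_0 = 1
y_1 = S_1(0) = a_1 = 0
y_2 = S_1(1) = -3
t_q=1 is in segment 0 (τ=1); S_0(τ)=9/8

y_0=1 y_1=0 y_2=-3
S(1) = 9/8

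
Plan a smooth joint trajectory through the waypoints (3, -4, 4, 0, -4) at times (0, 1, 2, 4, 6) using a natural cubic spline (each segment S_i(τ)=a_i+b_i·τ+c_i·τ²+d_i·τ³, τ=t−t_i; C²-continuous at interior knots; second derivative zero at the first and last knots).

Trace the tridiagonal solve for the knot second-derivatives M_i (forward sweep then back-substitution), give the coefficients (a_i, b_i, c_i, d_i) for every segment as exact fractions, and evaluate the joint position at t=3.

  seg 0: a=3 b=-479/42 c=0 d=185/42
  seg 1: a=-4 b=38/21 c=185/14 d=-295/42
  seg 2: a=4 b=43/6 c=-55/7 d=275/168
  seg 3: a=0 b=-97/21 c=55/28 d=-55/168
S(3) = 277/56

Δ: Δ0=-7, Δ1=8, Δ2=-2, Δ3=-2
row 1: diag=4, rhs=90; c'=1/4, d'=45/2
row 2: denom=6−1·1/4=23/4; d'=(-60−1·45/2)/(23/4)=-330/23
row 3: denom=8−2·8/23=168/23; d'=(0−2·-330/23)/(168/23)=55/14
back: M3=55/14
back: M2=-330/23−8/23·55/14=-110/7
back: M1=45/2−1/4·-110/7=185/7
M: M0=0, M1=185/7, M2=-110/7, M3=55/14, M4=0
seg 0: a=3, c=M0/2=0, d=(M1−M0)/(6·1)=185/42, b=Δ0−h0·(2M0+M1)/6=-479/42
seg 1: a=-4, c=M1/2=185/14, d=(M2−M1)/(6·1)=-295/42, b=Δ1−h1·(2M1+M2)/6=38/21
seg 2: a=4, c=M2/2=-55/7, d=(M3−M2)/(6·2)=275/168, b=Δ2−h2·(2M2+M3)/6=43/6
seg 3: a=0, c=M3/2=55/28, d=(M4−M3)/(6·2)=-55/168, b=Δ3−h3·(2M3+M4)/6=-97/21
t_q=3 → seg 2, τ=1; S=4+43/6·τ+-55/7·τ²+275/168·τ³=277/56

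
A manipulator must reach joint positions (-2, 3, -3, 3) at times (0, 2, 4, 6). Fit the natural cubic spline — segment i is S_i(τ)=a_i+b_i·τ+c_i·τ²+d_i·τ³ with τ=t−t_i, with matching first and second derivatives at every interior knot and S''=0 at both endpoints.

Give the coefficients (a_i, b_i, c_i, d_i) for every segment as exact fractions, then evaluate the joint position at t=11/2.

Δ: Δ0=5/2, Δ1=-3, Δ2=3
row 1: diag=8, rhs=-33; c'=1/4, d'=-33/8
row 2: denom=8−2·1/4=15/2; d'=(36−2·-33/8)/(15/2)=59/10
back: M2=59/10
back: M1=-33/8−1/4·59/10=-28/5
M: M0=0, M1=-28/5, M2=59/10, M3=0
seg 0: a=-2, c=M0/2=0, d=(M1−M0)/(6·2)=-7/15, b=Δ0−h0·(2M0+M1)/6=131/30
seg 1: a=3, c=M1/2=-14/5, d=(M2−M1)/(6·2)=23/24, b=Δ1−h1·(2M1+M2)/6=-37/30
seg 2: a=-3, c=M2/2=59/20, d=(M3−M2)/(6·2)=-59/120, b=Δ2−h2·(2M2+M3)/6=-14/15
t_q=11/2 → seg 2, τ=3/2; S=-3+-14/15·τ+59/20·τ²+-59/120·τ³=37/64

  seg 0: a=-2 b=131/30 c=0 d=-7/15
  seg 1: a=3 b=-37/30 c=-14/5 d=23/24
  seg 2: a=-3 b=-14/15 c=59/20 d=-59/120
S(11/2) = 37/64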